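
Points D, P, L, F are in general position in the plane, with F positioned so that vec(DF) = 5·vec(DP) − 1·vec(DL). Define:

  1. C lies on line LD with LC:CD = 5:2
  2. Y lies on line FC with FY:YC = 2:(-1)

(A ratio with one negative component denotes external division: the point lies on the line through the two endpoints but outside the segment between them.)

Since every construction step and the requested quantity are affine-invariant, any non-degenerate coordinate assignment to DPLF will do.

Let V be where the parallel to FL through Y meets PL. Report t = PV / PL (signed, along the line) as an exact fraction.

t = -29/21

Choose coordinates D = (0, 0), P = (1, 0), L = (0, 1), F = (5, -1).
1. C lies on line LD with LC:CD = 5:2 ⇒ C = (0, 2/7)
2. Y lies on line FC with FY:YC = 2:(-1) ⇒ Y = (-5, 11/7)
through Y parallel to FL: direction (-5, 2); meets PL at V = (50/21, -29/21)
V = P + t·(L−P) with t = -29/21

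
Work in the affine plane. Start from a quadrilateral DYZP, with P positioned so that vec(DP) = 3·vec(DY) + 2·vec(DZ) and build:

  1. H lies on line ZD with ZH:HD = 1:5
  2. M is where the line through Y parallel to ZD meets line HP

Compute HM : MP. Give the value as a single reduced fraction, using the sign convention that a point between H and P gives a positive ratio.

Set D = (0, 0), Y = (1, 0), Z = (0, 1), P = (3, 2); any affine frame gives the same invariant.
1. H lies on line ZD with ZH:HD = 1:5 ⇒ H = (0, 5/6)
2. M is where the line through Y parallel to ZD meets line HP ⇒ M = (1, 11/9)
M = H + t·(P−H) with t = 1/3, so HM:MP = t:(1−t) = 1/3:2/3

HM:MP = 1/2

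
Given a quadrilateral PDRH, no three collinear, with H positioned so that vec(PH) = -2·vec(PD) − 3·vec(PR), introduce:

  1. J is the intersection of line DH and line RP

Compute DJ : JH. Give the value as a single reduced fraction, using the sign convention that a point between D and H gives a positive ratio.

Assign P = (0, 0), D = (1, 0), R = (0, 1), H = (-2, -3) — the answer is frame-independent, so this choice is without loss of generality.
1. J is the intersection of line DH and line RP ⇒ J = (0, -1)
J = D + t·(H−D) with t = 1/3, so DJ:JH = t:(1−t) = 1/3:2/3

DJ:JH = 1/2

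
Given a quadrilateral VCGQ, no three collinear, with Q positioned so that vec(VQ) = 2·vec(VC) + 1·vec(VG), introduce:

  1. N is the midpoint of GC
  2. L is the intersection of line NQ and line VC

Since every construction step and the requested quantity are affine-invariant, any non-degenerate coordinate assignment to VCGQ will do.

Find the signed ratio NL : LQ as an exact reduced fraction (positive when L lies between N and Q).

Choose coordinates V = (0, 0), C = (1, 0), G = (0, 1), Q = (2, 1).
1. N is the midpoint of GC ⇒ N = (1/2, 1/2)
2. L is the intersection of line NQ and line VC ⇒ L = (-1, 0)
L = N + t·(Q−N) with t = -1, so NL:LQ = t:(1−t) = -1:2

NL:LQ = -1/2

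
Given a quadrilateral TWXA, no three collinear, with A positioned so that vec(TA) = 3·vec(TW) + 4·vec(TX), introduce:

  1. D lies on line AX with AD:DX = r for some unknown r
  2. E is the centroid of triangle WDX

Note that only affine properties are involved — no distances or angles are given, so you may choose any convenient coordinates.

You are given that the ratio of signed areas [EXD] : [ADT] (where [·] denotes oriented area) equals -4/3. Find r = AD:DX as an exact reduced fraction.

Assign T = (0, 0), W = (1, 0), X = (0, 1), A = (3, 4) — the answer is frame-independent, so this choice is without loss of generality.
1. With AD:DX = r, write λ = r/(r+1) so D = A + λ·(X−A); D is affine-linear in λ
2. E is the centroid of triangle WDX ⇒ E is an affine combination of earlier points and hence also affine-linear in λ
Every point depending on D is an affine combination of D and λ-independent points, so each such coordinate is linear in λ; the λ² term in each signed area is a multiple of (X−A)×(X−A) = 0, so 2·[EXD] and 2·[ADT] are each linear in λ. Evaluating at λ=0 and λ=1:
  2·[EXD] = 2·λ − 2,   2·[ADT] = 3·λ
So [EXD]:[ADT] = (2·λ − 2) / (3·λ). Setting this equal to -4/3:
  2·λ − 2 = -4/3·(3·λ)  ⇒  λ = 1/3
Then r = λ/(1−λ) = (1/3)/(2/3) = 1/2. Check: with r = 1/2, D = (2, 3) and [EXD]:[ADT] = -4/3 as required.

r = 1/2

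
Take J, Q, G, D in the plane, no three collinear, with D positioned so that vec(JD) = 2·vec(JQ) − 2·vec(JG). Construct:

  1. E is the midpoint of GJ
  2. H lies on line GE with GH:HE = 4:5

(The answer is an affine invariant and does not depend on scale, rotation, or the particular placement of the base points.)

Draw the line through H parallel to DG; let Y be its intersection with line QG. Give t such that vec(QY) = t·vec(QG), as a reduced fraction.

t = 13/9

Set J = (0, 0), Q = (1, 0), G = (0, 1), D = (2, -2); any affine frame gives the same invariant.
1. E is the midpoint of GJ ⇒ E = (0, 1/2)
2. H lies on line GE with GH:HE = 4:5 ⇒ H = (0, 7/9)
through H parallel to DG: direction (-2, 3); meets QG at Y = (-4/9, 13/9)
Y = Q + t·(G−Q) with t = 13/9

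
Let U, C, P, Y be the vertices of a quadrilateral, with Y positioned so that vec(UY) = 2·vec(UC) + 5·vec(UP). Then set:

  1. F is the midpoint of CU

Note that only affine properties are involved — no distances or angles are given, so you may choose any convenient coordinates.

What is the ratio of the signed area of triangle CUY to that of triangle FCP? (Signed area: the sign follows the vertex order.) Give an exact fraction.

[CUY]:[FCP] = -10

Choose coordinates U = (0, 0), C = (1, 0), P = (0, 1), Y = (2, 5).
1. F is the midpoint of CU ⇒ F = (1/2, 0)
2·[CUY] = -5, 2·[FCP] = 1/2
[CUY]:[FCP] = -5:1/2 = -10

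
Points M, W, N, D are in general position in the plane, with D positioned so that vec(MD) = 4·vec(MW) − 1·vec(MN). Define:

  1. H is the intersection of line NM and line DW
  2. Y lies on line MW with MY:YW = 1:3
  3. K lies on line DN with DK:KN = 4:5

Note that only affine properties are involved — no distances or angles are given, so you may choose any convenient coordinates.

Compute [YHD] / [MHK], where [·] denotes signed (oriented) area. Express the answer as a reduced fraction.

Assign M = (0, 0), W = (1, 0), N = (0, 1), D = (4, -1) — the answer is frame-independent, so this choice is without loss of generality.
1. H is the intersection of line NM and line DW ⇒ H = (0, 1/3)
2. Y lies on line MW with MY:YW = 1:3 ⇒ Y = (1/4, 0)
3. K lies on line DN with DK:KN = 4:5 ⇒ K = (20/9, -1/9)
2·[YHD] = -1, 2·[MHK] = -20/27
[YHD]:[MHK] = -1:-20/27 = 27/20

[YHD]:[MHK] = 27/20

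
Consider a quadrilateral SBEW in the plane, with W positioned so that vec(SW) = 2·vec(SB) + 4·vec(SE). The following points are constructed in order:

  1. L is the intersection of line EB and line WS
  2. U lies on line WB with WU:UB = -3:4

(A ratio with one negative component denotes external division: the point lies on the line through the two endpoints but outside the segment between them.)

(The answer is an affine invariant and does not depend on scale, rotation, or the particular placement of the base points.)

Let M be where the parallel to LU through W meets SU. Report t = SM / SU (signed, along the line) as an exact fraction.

Set S = (0, 0), B = (1, 0), E = (0, 1), W = (2, 4); any affine frame gives the same invariant.
1. L is the intersection of line EB and line WS ⇒ L = (1/3, 2/3)
2. U lies on line WB with WU:UB = -3:4 ⇒ U = (5, 16)
through W parallel to LU: direction (14/3, 46/3); meets SU at M = (30, 96)
M = S + t·(U−S) with t = 6

t = 6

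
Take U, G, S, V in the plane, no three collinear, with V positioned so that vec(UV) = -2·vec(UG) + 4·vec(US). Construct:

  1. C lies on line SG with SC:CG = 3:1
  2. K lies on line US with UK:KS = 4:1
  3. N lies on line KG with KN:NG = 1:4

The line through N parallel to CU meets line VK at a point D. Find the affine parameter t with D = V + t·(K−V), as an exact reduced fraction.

Choose coordinates U = (0, 0), G = (1, 0), S = (0, 1), V = (-2, 4).
1. C lies on line SG with SC:CG = 3:1 ⇒ C = (3/4, 1/4)
2. K lies on line US with UK:KS = 4:1 ⇒ K = (0, 4/5)
3. N lies on line KG with KN:NG = 1:4 ⇒ N = (1/5, 16/25)
through N parallel to CU: direction (-3/4, -1/4); meets VK at D = (17/145, 444/725)
D = V + t·(K−V) with t = 307/290

t = 307/290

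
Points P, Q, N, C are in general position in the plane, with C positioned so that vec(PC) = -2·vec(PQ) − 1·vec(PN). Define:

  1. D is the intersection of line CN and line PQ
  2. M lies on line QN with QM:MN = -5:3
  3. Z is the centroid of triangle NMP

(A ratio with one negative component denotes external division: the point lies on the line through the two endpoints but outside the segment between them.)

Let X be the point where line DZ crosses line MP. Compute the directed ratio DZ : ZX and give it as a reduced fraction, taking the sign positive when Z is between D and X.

Work in coordinates with P = (0, 0), Q = (1, 0), N = (0, 1), C = (-2, -1).
1. D is the intersection of line CN and line PQ ⇒ D = (-1, 0)
2. M lies on line QN with QM:MN = -5:3 ⇒ M = (-3/2, 5/2)
3. Z is the centroid of triangle NMP ⇒ Z = (-1/2, 7/6)
line DZ meets MP at X = (-7/12, 35/36)
Z = D + t·(X−D) with t = 6/5, so DZ:ZX = 6/5:-1/5

DZ:ZX = -6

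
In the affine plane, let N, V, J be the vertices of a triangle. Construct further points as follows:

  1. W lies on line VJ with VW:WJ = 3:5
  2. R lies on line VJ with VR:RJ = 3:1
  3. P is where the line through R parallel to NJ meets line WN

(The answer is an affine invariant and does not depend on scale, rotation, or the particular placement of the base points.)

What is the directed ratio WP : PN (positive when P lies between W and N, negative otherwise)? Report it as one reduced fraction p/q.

Choose coordinates N = (0, 0), V = (1, 0), J = (0, 1).
1. W lies on line VJ with VW:WJ = 3:5 ⇒ W = (5/8, 3/8)
2. R lies on line VJ with VR:RJ = 3:1 ⇒ R = (1/4, 3/4)
3. P is where the line through R parallel to NJ meets line WN ⇒ P = (1/4, 3/20)
P = W + t·(N−W) with t = 3/5, so WP:PN = t:(1−t) = 3/5:2/5

WP:PN = 3/2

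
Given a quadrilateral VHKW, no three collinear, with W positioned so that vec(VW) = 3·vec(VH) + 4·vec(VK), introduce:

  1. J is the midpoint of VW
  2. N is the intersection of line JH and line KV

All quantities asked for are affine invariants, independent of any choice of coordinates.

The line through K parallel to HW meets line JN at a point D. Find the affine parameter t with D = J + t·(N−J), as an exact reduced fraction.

t = -2/3

Assign V = (0, 0), H = (1, 0), K = (0, 1), W = (3, 4) — the answer is frame-independent, so this choice is without loss of generality.
1. J is the midpoint of VW ⇒ J = (3/2, 2)
2. N is the intersection of line JH and line KV ⇒ N = (0, -4)
through K parallel to HW: direction (2, 4); meets JN at D = (5/2, 6)
D = J + t·(N−J) with t = -2/3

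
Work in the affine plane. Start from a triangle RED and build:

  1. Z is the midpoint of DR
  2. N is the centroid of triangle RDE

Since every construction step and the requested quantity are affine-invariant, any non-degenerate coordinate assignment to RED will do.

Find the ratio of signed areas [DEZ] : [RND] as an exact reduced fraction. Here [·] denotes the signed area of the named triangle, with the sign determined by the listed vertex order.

[DEZ]:[RND] = -3/2

Set R = (0, 0), E = (1, 0), D = (0, 1); any affine frame gives the same invariant.
1. Z is the midpoint of DR ⇒ Z = (0, 1/2)
2. N is the centroid of triangle RDE ⇒ N = (1/3, 1/3)
2·[DEZ] = -1/2, 2·[RND] = 1/3
[DEZ]:[RND] = -1/2:1/3 = -3/2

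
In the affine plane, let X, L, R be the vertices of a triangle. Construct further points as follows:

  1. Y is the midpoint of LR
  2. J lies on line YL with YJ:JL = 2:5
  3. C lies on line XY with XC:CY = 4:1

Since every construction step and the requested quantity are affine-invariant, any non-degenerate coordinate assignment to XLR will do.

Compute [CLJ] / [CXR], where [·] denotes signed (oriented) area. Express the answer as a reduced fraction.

Assign X = (0, 0), L = (1, 0), R = (0, 1) — the answer is frame-independent, so this choice is without loss of generality.
1. Y is the midpoint of LR ⇒ Y = (1/2, 1/2)
2. J lies on line YL with YJ:JL = 2:5 ⇒ J = (9/14, 5/14)
3. C lies on line XY with XC:CY = 4:1 ⇒ C = (2/5, 2/5)
2·[CLJ] = 1/14, 2·[CXR] = -2/5
[CLJ]:[CXR] = 1/14:-2/5 = -5/28

[CLJ]:[CXR] = -5/28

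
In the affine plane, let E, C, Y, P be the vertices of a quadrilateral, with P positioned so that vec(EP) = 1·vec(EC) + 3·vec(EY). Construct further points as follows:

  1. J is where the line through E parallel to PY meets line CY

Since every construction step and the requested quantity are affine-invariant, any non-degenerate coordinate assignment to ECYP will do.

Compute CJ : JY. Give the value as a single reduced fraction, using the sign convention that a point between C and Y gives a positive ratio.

CJ:JY = 2

Set E = (0, 0), C = (1, 0), Y = (0, 1), P = (1, 3); any affine frame gives the same invariant.
1. J is where the line through E parallel to PY meets line CY ⇒ J = (1/3, 2/3)
J = C + t·(Y−C) with t = 2/3, so CJ:JY = t:(1−t) = 2/3:1/3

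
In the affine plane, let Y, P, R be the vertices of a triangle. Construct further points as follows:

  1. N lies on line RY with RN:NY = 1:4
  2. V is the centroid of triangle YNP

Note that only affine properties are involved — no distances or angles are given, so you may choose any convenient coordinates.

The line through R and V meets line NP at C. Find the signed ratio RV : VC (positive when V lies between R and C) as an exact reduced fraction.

RV:VC = -7/4

Choose coordinates Y = (0, 0), P = (1, 0), R = (0, 1).
1. N lies on line RY with RN:NY = 1:4 ⇒ N = (0, 4/5)
2. V is the centroid of triangle YNP ⇒ V = (1/3, 4/15)
line RV meets NP at C = (1/7, 24/35)
V = R + t·(C−R) with t = 7/3, so RV:VC = 7/3:-4/3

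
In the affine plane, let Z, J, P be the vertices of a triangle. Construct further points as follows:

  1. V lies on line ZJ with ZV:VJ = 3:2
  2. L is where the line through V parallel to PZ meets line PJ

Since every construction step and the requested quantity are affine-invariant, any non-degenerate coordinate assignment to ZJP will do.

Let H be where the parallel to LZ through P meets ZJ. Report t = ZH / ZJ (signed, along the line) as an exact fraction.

t = -3/2

Assign Z = (0, 0), J = (1, 0), P = (0, 1) — the answer is frame-independent, so this choice is without loss of generality.
1. V lies on line ZJ with ZV:VJ = 3:2 ⇒ V = (3/5, 0)
2. L is where the line through V parallel to PZ meets line PJ ⇒ L = (3/5, 2/5)
through P parallel to LZ: direction (-3/5, -2/5); meets ZJ at H = (-3/2, 0)
H = Z + t·(J−Z) with t = -3/2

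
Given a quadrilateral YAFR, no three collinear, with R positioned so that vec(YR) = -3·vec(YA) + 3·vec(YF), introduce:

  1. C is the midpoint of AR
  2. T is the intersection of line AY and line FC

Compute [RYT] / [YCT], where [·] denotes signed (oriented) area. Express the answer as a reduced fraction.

Set Y = (0, 0), A = (1, 0), F = (0, 1), R = (-3, 3); any affine frame gives the same invariant.
1. C is the midpoint of AR ⇒ C = (-1, 3/2)
2. T is the intersection of line AY and line FC ⇒ T = (2, 0)
2·[RYT] = 6, 2·[YCT] = -3
[RYT]:[YCT] = 6:-3 = -2

[RYT]:[YCT] = -2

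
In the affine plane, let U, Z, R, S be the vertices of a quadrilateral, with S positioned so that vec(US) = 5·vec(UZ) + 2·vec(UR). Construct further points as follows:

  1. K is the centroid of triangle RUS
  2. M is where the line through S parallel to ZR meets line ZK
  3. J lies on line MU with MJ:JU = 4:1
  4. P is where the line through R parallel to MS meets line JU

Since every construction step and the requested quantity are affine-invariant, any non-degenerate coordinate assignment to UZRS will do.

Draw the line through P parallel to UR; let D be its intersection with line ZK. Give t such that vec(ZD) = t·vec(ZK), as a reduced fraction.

Work in coordinates with U = (0, 0), Z = (1, 0), R = (0, 1), S = (5, 2).
1. K is the centroid of triangle RUS ⇒ K = (5/3, 1)
2. M is where the line through S parallel to ZR meets line ZK ⇒ M = (17/5, 18/5)
3. J lies on line MU with MJ:JU = 4:1 ⇒ J = (17/25, 18/25)
4. P is where the line through R parallel to MS meets line JU ⇒ P = (17/35, 18/35)
through P parallel to UR: direction (0, 1); meets ZK at D = (17/35, -27/35)
D = Z + t·(K−Z) with t = -27/35

t = -27/35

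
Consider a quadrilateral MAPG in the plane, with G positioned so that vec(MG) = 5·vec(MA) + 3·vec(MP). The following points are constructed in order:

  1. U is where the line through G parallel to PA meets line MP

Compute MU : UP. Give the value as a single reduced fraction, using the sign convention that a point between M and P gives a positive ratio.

MU:UP = -8/7

Choose coordinates M = (0, 0), A = (1, 0), P = (0, 1), G = (5, 3).
1. U is where the line through G parallel to PA meets line MP ⇒ U = (0, 8)
U = M + t·(P−M) with t = 8, so MU:UP = t:(1−t) = 8:-7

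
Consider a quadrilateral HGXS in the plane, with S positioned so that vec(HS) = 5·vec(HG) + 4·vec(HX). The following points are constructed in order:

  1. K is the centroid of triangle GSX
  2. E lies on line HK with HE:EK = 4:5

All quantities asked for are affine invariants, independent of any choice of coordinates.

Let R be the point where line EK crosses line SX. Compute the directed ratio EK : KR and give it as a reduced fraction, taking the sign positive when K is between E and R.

EK:KR = 35/72

Choose coordinates H = (0, 0), G = (1, 0), X = (0, 1), S = (5, 4).
1. K is the centroid of triangle GSX ⇒ K = (2, 5/3)
2. E lies on line HK with HE:EK = 4:5 ⇒ E = (8/9, 20/27)
line EK meets SX at R = (30/7, 25/7)
K = E + t·(R−E) with t = 35/107, so EK:KR = 35/107:72/107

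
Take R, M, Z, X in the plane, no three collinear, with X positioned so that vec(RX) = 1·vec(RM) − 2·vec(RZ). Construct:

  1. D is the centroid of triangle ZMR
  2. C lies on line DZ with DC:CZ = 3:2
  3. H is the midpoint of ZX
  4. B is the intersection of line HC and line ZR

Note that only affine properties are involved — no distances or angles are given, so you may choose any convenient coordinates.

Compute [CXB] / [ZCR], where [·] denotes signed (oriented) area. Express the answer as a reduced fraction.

Work in coordinates with R = (0, 0), M = (1, 0), Z = (0, 1), X = (1, -2).
1. D is the centroid of triangle ZMR ⇒ D = (1/3, 1/3)
2. C lies on line DZ with DC:CZ = 3:2 ⇒ C = (2/15, 11/15)
3. H is the midpoint of ZX ⇒ H = (1/2, -1/2)
4. B is the intersection of line HC and line ZR ⇒ B = (0, 13/11)
2·[CXB] = 4/165, 2·[ZCR] = -2/15
[CXB]:[ZCR] = 4/165:-2/15 = -2/11

[CXB]:[ZCR] = -2/11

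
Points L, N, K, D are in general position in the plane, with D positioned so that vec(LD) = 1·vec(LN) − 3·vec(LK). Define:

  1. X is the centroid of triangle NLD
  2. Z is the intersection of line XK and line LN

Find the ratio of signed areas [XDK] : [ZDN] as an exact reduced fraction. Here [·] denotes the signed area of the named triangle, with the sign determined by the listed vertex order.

Choose coordinates L = (0, 0), N = (1, 0), K = (0, 1), D = (1, -3).
1. X is the centroid of triangle NLD ⇒ X = (2/3, -1)
2. Z is the intersection of line XK and line LN ⇒ Z = (1/3, 0)
2·[XDK] = -2/3, 2·[ZDN] = 2
[XDK]:[ZDN] = -2/3:2 = -1/3

[XDK]:[ZDN] = -1/3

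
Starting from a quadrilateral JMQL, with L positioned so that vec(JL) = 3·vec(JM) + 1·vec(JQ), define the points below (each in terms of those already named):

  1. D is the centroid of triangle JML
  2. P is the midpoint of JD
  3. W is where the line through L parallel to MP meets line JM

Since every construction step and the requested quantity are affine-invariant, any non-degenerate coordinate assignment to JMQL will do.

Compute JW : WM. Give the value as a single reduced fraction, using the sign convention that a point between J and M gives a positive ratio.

JW:WM = -5/4

Choose coordinates J = (0, 0), M = (1, 0), Q = (0, 1), L = (3, 1).
1. D is the centroid of triangle JML ⇒ D = (4/3, 1/3)
2. P is the midpoint of JD ⇒ P = (2/3, 1/6)
3. W is where the line through L parallel to MP meets line JM ⇒ W = (5, 0)
W = J + t·(M−J) with t = 5, so JW:WM = t:(1−t) = 5:-4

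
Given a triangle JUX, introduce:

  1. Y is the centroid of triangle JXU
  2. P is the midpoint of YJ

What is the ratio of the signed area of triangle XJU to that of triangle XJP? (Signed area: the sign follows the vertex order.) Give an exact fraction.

Assign J = (0, 0), U = (1, 0), X = (0, 1) — the answer is frame-independent, so this choice is without loss of generality.
1. Y is the centroid of triangle JXU ⇒ Y = (1/3, 1/3)
2. P is the midpoint of YJ ⇒ P = (1/6, 1/6)
2·[XJU] = 1, 2·[XJP] = 1/6
[XJU]:[XJP] = 1:1/6 = 6

[XJU]:[XJP] = 6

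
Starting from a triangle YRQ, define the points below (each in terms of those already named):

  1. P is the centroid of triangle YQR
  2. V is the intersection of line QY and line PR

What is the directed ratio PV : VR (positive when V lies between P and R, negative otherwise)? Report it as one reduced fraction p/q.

Work in coordinates with Y = (0, 0), R = (1, 0), Q = (0, 1).
1. P is the centroid of triangle YQR ⇒ P = (1/3, 1/3)
2. V is the intersection of line QY and line PR ⇒ V = (0, 1/2)
V = P + t·(R−P) with t = -1/2, so PV:VR = t:(1−t) = -1/2:3/2

PV:VR = -1/3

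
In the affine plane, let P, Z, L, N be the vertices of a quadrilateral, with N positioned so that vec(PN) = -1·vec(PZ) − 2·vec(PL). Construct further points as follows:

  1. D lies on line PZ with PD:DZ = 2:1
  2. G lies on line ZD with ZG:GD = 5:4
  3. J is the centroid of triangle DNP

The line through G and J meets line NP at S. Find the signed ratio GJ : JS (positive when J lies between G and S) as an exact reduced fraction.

GJ:JS = 8/3

Work in coordinates with P = (0, 0), Z = (1, 0), L = (0, 1), N = (-1, -2).
1. D lies on line PZ with PD:DZ = 2:1 ⇒ D = (2/3, 0)
2. G lies on line ZD with ZG:GD = 5:4 ⇒ G = (22/27, 0)
3. J is the centroid of triangle DNP ⇒ J = (-1/9, -2/3)
line GJ meets NP at S = (-11/24, -11/12)
J = G + t·(S−G) with t = 8/11, so GJ:JS = 8/11:3/11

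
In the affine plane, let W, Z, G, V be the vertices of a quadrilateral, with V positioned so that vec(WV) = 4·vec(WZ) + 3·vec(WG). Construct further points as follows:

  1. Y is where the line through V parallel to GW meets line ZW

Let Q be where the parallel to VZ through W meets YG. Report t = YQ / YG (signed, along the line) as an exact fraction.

t = 4/5

Choose coordinates W = (0, 0), Z = (1, 0), G = (0, 1), V = (4, 3).
1. Y is where the line through V parallel to GW meets line ZW ⇒ Y = (4, 0)
through W parallel to VZ: direction (-3, -3); meets YG at Q = (4/5, 4/5)
Q = Y + t·(G−Y) with t = 4/5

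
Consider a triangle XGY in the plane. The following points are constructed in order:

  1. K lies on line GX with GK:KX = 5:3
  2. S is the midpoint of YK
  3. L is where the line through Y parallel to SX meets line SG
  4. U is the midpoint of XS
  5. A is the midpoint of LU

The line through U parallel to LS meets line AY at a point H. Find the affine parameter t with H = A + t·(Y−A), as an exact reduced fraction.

Work in coordinates with X = (0, 0), G = (1, 0), Y = (0, 1).
1. K lies on line GX with GK:KX = 5:3 ⇒ K = (3/8, 0)
2. S is the midpoint of YK ⇒ S = (3/16, 1/2)
3. L is where the line through Y parallel to SX meets line SG ⇒ L = (-15/128, 11/16)
4. U is the midpoint of XS ⇒ U = (3/32, 1/4)
5. A is the midpoint of LU ⇒ A = (-3/256, 15/32)
through U parallel to LS: direction (39/128, -3/16); meets AY at H = (-27/1792, 71/224)
H = A + t·(Y−A) with t = -2/7

t = -2/7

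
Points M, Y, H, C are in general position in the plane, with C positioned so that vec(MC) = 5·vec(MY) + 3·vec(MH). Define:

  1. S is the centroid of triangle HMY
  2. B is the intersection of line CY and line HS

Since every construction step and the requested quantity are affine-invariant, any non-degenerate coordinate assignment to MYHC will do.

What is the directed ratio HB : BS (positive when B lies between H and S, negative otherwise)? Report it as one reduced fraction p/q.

HB:BS = -21/10

Set M = (0, 0), Y = (1, 0), H = (0, 1), C = (5, 3); any affine frame gives the same invariant.
1. S is the centroid of triangle HMY ⇒ S = (1/3, 1/3)
2. B is the intersection of line CY and line HS ⇒ B = (7/11, -3/11)
B = H + t·(S−H) with t = 21/11, so HB:BS = t:(1−t) = 21/11:-10/11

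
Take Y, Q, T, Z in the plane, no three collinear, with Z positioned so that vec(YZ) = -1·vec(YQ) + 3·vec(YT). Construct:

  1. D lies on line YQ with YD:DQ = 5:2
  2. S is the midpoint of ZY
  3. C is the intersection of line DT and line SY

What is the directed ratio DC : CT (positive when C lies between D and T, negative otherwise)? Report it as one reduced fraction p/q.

Work in coordinates with Y = (0, 0), Q = (1, 0), T = (0, 1), Z = (-1, 3).
1. D lies on line YQ with YD:DQ = 5:2 ⇒ D = (5/7, 0)
2. S is the midpoint of ZY ⇒ S = (-1/2, 3/2)
3. C is the intersection of line DT and line SY ⇒ C = (-5/8, 15/8)
C = D + t·(T−D) with t = 15/8, so DC:CT = t:(1−t) = 15/8:-7/8

DC:CT = -15/7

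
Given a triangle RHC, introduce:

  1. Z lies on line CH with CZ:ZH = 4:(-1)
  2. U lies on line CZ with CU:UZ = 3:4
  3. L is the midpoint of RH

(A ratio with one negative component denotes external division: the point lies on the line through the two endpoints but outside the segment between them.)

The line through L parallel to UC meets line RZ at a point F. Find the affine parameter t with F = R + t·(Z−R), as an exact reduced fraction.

t = 1/2

Work in coordinates with R = (0, 0), H = (1, 0), C = (0, 1).
1. Z lies on line CH with CZ:ZH = 4:(-1) ⇒ Z = (4/3, -1/3)
2. U lies on line CZ with CU:UZ = 3:4 ⇒ U = (4/7, 3/7)
3. L is the midpoint of RH ⇒ L = (1/2, 0)
through L parallel to UC: direction (-4/7, 4/7); meets RZ at F = (2/3, -1/6)
F = R + t·(Z−R) with t = 1/2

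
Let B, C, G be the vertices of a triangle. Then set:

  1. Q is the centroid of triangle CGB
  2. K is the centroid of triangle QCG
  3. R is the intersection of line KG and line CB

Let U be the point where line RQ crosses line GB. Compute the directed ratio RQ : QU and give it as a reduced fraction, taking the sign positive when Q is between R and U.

Choose coordinates B = (0, 0), C = (1, 0), G = (0, 1).
1. Q is the centroid of triangle CGB ⇒ Q = (1/3, 1/3)
2. K is the centroid of triangle QCG ⇒ K = (4/9, 4/9)
3. R is the intersection of line KG and line CB ⇒ R = (4/5, 0)
line RQ meets GB at U = (0, 4/7)
Q = R + t·(U−R) with t = 7/12, so RQ:QU = 7/12:5/12

RQ:QU = 7/5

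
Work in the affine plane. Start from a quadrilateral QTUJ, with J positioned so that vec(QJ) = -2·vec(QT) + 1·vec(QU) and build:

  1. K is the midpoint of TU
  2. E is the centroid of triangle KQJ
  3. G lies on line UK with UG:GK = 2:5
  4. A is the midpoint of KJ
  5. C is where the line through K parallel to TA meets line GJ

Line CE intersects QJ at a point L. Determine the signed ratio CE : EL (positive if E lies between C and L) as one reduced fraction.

CE:EL = 33/19

Work in coordinates with Q = (0, 0), T = (1, 0), U = (0, 1), J = (-2, 1).
1. K is the midpoint of TU ⇒ K = (1/2, 1/2)
2. E is the centroid of triangle KQJ ⇒ E = (-1/2, 1/2)
3. G lies on line UK with UG:GK = 2:5 ⇒ G = (1/7, 6/7)
4. A is the midpoint of KJ ⇒ A = (-3/4, 3/4)
5. C is where the line through K parallel to TA meets line GJ ⇒ C = (-8/19, 17/19)
line CE meets QJ at L = (-6/11, 3/11)
E = C + t·(L−C) with t = 33/52, so CE:EL = 33/52:19/52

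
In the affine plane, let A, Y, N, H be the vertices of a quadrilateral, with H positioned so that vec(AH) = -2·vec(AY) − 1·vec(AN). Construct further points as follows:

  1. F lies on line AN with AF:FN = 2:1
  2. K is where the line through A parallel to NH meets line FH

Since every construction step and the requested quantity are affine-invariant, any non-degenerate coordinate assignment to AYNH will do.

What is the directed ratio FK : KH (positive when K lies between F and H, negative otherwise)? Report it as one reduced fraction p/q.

Set A = (0, 0), Y = (1, 0), N = (0, 1), H = (-2, -1); any affine frame gives the same invariant.
1. F lies on line AN with AF:FN = 2:1 ⇒ F = (0, 2/3)
2. K is where the line through A parallel to NH meets line FH ⇒ K = (4, 4)
K = F + t·(H−F) with t = -2, so FK:KH = t:(1−t) = -2:3

FK:KH = -2/3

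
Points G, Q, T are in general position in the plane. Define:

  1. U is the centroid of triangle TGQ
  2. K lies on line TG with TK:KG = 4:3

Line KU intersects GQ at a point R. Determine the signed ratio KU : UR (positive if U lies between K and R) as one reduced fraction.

Choose coordinates G = (0, 0), Q = (1, 0), T = (0, 1).
1. U is the centroid of triangle TGQ ⇒ U = (1/3, 1/3)
2. K lies on line TG with TK:KG = 4:3 ⇒ K = (0, 3/7)
line KU meets GQ at R = (3/2, 0)
U = K + t·(R−K) with t = 2/9, so KU:UR = 2/9:7/9

KU:UR = 2/7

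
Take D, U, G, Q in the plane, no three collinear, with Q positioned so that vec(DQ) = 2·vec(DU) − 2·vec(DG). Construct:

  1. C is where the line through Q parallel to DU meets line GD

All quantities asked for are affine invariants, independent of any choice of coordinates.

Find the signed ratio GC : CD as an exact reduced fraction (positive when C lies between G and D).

Set D = (0, 0), U = (1, 0), G = (0, 1), Q = (2, -2); any affine frame gives the same invariant.
1. C is where the line through Q parallel to DU meets line GD ⇒ C = (0, -2)
C = G + t·(D−G) with t = 3, so GC:CD = t:(1−t) = 3:-2

GC:CD = -3/2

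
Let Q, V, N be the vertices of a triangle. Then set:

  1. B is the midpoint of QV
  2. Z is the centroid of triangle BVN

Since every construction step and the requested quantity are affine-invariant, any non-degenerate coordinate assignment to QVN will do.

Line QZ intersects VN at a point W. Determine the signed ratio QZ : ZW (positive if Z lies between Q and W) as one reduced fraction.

Work in coordinates with Q = (0, 0), V = (1, 0), N = (0, 1).
1. B is the midpoint of QV ⇒ B = (1/2, 0)
2. Z is the centroid of triangle BVN ⇒ Z = (1/2, 1/3)
line QZ meets VN at W = (3/5, 2/5)
Z = Q + t·(W−Q) with t = 5/6, so QZ:ZW = 5/6:1/6

QZ:ZW = 5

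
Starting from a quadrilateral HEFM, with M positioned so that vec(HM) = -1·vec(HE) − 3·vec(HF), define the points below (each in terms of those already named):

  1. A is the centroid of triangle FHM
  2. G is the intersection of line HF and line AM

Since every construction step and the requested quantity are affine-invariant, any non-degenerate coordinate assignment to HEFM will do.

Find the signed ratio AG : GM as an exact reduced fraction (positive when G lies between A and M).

Choose coordinates H = (0, 0), E = (1, 0), F = (0, 1), M = (-1, -3).
1. A is the centroid of triangle FHM ⇒ A = (-1/3, -2/3)
2. G is the intersection of line HF and line AM ⇒ G = (0, 1/2)
G = A + t·(M−A) with t = -1/2, so AG:GM = t:(1−t) = -1/2:3/2

AG:GM = -1/3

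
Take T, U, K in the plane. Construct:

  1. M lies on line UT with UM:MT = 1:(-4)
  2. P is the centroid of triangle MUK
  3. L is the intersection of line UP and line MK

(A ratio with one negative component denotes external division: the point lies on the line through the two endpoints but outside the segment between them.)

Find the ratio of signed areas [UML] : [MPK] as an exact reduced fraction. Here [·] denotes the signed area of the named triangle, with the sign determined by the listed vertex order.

[UML]:[MPK] = -3/2

Set T = (0, 0), U = (1, 0), K = (0, 1); any affine frame gives the same invariant.
1. M lies on line UT with UM:MT = 1:(-4) ⇒ M = (4/3, 0)
2. P is the centroid of triangle MUK ⇒ P = (7/9, 1/3)
3. L is the intersection of line UP and line MK ⇒ L = (2/3, 1/2)
2·[UML] = 1/6, 2·[MPK] = -1/9
[UML]:[MPK] = 1/6:-1/9 = -3/2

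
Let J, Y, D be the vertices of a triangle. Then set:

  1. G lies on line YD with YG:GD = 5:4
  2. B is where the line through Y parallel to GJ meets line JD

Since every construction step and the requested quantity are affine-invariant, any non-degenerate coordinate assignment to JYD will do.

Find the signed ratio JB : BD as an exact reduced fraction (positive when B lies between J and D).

JB:BD = -5/9

Assign J = (0, 0), Y = (1, 0), D = (0, 1) — the answer is frame-independent, so this choice is without loss of generality.
1. G lies on line YD with YG:GD = 5:4 ⇒ G = (4/9, 5/9)
2. B is where the line through Y parallel to GJ meets line JD ⇒ B = (0, -5/4)
B = J + t·(D−J) with t = -5/4, so JB:BD = t:(1−t) = -5/4:9/4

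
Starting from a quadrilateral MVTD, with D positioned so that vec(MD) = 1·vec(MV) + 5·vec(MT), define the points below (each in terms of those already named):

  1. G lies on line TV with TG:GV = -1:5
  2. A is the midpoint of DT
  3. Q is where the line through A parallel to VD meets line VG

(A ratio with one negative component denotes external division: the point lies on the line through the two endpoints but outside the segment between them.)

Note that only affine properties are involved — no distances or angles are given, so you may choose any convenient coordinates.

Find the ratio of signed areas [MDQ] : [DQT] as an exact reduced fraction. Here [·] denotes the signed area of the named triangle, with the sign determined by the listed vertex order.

Work in coordinates with M = (0, 0), V = (1, 0), T = (0, 1), D = (1, 5).
1. G lies on line TV with TG:GV = -1:5 ⇒ G = (-1/4, 5/4)
2. A is the midpoint of DT ⇒ A = (1/2, 3)
3. Q is where the line through A parallel to VD meets line VG ⇒ Q = (1/2, 1/2)
2·[MDQ] = -2, 2·[DQT] = -5/2
[MDQ]:[DQT] = -2:-5/2 = 4/5

[MDQ]:[DQT] = 4/5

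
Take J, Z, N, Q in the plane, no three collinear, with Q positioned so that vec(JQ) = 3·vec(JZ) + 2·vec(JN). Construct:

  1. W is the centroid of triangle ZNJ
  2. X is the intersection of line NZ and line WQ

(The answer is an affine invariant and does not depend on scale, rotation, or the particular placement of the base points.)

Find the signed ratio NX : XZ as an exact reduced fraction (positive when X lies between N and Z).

NX:XZ = 7/6

Assign J = (0, 0), Z = (1, 0), N = (0, 1), Q = (3, 2) — the answer is frame-independent, so this choice is without loss of generality.
1. W is the centroid of triangle ZNJ ⇒ W = (1/3, 1/3)
2. X is the intersection of line NZ and line WQ ⇒ X = (7/13, 6/13)
X = N + t·(Z−N) with t = 7/13, so NX:XZ = t:(1−t) = 7/13:6/13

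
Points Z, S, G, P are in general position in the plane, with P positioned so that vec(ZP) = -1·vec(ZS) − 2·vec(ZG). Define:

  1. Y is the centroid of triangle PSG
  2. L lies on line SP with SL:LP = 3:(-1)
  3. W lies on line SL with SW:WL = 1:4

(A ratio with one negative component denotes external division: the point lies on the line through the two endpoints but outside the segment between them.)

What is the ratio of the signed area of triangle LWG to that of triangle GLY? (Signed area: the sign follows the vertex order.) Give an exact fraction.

[LWG]:[GLY] = 9/5

Set Z = (0, 0), S = (1, 0), G = (0, 1), P = (-1, -2); any affine frame gives the same invariant.
1. Y is the centroid of triangle PSG ⇒ Y = (0, -1/3)
2. L lies on line SP with SL:LP = 3:(-1) ⇒ L = (-2, -3)
3. W lies on line SL with SW:WL = 1:4 ⇒ W = (2/5, -3/5)
2·[LWG] = 24/5, 2·[GLY] = 8/3
[LWG]:[GLY] = 24/5:8/3 = 9/5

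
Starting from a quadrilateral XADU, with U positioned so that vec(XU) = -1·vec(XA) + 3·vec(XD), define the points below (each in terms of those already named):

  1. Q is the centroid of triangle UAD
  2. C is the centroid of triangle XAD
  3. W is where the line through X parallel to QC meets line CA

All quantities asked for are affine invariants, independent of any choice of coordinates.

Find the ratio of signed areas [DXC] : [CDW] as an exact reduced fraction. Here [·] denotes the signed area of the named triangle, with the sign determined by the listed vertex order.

Assign X = (0, 0), A = (1, 0), D = (0, 1), U = (-1, 3) — the answer is frame-independent, so this choice is without loss of generality.
1. Q is the centroid of triangle UAD ⇒ Q = (0, 4/3)
2. C is the centroid of triangle XAD ⇒ C = (1/3, 1/3)
3. W is where the line through X parallel to QC meets line CA ⇒ W = (-1/5, 3/5)
2·[DXC] = 1/3, 2·[CDW] = 4/15
[DXC]:[CDW] = 1/3:4/15 = 5/4

[DXC]:[CDW] = 5/4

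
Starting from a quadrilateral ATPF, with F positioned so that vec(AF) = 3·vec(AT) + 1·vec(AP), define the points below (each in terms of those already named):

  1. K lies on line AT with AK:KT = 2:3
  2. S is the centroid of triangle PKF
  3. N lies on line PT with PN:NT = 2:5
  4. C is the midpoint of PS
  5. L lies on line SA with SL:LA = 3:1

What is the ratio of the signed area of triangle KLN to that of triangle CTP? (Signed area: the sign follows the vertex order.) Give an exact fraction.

[KLN]:[CTP] = 9/56

Choose coordinates A = (0, 0), T = (1, 0), P = (0, 1), F = (3, 1).
1. K lies on line AT with AK:KT = 2:3 ⇒ K = (2/5, 0)
2. S is the centroid of triangle PKF ⇒ S = (17/15, 2/3)
3. N lies on line PT with PN:NT = 2:5 ⇒ N = (2/7, 5/7)
4. C is the midpoint of PS ⇒ C = (17/30, 5/6)
5. L lies on line SA with SL:LA = 3:1 ⇒ L = (17/60, 1/6)
2·[KLN] = -9/140, 2·[CTP] = -2/5
[KLN]:[CTP] = -9/140:-2/5 = 9/56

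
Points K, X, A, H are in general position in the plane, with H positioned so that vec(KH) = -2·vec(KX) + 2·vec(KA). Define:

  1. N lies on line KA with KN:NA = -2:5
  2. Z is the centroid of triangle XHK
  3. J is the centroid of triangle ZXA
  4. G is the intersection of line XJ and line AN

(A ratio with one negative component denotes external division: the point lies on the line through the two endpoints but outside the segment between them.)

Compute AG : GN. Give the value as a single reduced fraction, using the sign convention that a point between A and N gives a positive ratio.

AG:GN = 6/29

Assign K = (0, 0), X = (1, 0), A = (0, 1), H = (-2, 2) — the answer is frame-independent, so this choice is without loss of generality.
1. N lies on line KA with KN:NA = -2:5 ⇒ N = (0, -2/3)
2. Z is the centroid of triangle XHK ⇒ Z = (-1/3, 2/3)
3. J is the centroid of triangle ZXA ⇒ J = (2/9, 5/9)
4. G is the intersection of line XJ and line AN ⇒ G = (0, 5/7)
G = A + t·(N−A) with t = 6/35, so AG:GN = t:(1−t) = 6/35:29/35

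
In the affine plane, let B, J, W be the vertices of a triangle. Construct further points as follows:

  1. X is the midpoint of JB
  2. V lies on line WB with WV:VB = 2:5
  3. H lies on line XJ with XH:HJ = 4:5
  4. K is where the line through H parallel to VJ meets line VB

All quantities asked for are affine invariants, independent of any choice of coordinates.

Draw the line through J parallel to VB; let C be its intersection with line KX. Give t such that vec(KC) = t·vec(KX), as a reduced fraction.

t = 2

Work in coordinates with B = (0, 0), J = (1, 0), W = (0, 1).
1. X is the midpoint of JB ⇒ X = (1/2, 0)
2. V lies on line WB with WV:VB = 2:5 ⇒ V = (0, 5/7)
3. H lies on line XJ with XH:HJ = 4:5 ⇒ H = (13/18, 0)
4. K is where the line through H parallel to VJ meets line VB ⇒ K = (0, 65/126)
through J parallel to VB: direction (0, -5/7); meets KX at C = (1, -65/126)
C = K + t·(X−K) with t = 2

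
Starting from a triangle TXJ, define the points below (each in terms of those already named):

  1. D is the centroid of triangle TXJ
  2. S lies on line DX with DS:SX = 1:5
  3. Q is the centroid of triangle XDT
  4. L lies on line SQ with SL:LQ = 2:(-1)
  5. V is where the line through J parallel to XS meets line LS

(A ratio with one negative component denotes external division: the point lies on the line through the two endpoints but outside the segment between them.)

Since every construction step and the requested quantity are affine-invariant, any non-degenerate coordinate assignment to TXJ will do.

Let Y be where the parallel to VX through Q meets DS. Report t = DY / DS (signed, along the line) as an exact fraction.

Choose coordinates T = (0, 0), X = (1, 0), J = (0, 1).
1. D is the centroid of triangle TXJ ⇒ D = (1/3, 1/3)
2. S lies on line DX with DS:SX = 1:5 ⇒ S = (4/9, 5/18)
3. Q is the centroid of triangle XDT ⇒ Q = (4/9, 1/9)
4. L lies on line SQ with SL:LQ = 2:(-1) ⇒ L = (4/9, -1/18)
5. V is where the line through J parallel to XS meets line LS ⇒ V = (4/9, 7/9)
through Q parallel to VX: direction (5/9, -7/9); meets DS at Y = (7/27, 10/27)
Y = D + t·(S−D) with t = -2/3

t = -2/3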